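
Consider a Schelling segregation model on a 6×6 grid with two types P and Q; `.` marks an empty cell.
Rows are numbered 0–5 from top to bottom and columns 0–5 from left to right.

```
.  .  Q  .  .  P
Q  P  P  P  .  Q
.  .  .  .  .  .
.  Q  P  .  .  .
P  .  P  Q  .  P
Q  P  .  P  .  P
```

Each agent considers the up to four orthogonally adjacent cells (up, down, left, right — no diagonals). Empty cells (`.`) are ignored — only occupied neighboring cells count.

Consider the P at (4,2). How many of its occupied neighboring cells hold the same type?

1

Occupied neighbors of (4,2): (3,2)=P, (4,3)=Q.
Same type (P): 1 of 2.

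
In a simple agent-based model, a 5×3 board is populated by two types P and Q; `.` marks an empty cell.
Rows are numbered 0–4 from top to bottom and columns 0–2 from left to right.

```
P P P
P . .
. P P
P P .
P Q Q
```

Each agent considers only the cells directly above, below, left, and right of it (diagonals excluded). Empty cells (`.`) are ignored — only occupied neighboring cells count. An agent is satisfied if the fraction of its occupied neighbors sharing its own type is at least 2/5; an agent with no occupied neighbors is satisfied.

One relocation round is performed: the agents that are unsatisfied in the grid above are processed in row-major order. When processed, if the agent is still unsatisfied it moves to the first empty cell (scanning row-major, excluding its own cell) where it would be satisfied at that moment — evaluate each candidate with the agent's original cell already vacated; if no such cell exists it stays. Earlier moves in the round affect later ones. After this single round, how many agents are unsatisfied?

1

Initially unsatisfied (in order): (4,1).
  (4,1): no empty cell satisfies it; stays.
Resulting grid:
P P P
P . .
. P P
P P .
P Q Q
Unsatisfied now: (4,1).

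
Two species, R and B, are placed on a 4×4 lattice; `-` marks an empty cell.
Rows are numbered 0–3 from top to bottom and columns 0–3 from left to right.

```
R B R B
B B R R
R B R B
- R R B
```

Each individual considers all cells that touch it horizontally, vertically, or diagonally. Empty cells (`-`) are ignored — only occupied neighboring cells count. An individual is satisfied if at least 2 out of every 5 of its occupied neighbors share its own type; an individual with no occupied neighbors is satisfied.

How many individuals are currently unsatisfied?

Row 0: (0,0)R 0/3 unhappy · (0,1)B 2/5 ok · (0,2)R 2/5 ok · (0,3)B 0/3 unhappy
Row 1: (1,0)B 3/5 ok · (1,1)B 3/8 unhappy · (1,2)R 3/8 unhappy · (1,3)R 3/5 ok
Row 2: (2,0)R 1/4 unhappy · (2,1)B 2/7 unhappy · (2,2)R 4/8 ok · (2,3)B 1/5 unhappy
Row 3: (3,1)R 3/4 ok · (3,2)R 2/5 ok · (3,3)B 1/3 unhappy
Unsatisfied: (0,0), (0,3), (1,1), (1,2), (2,0), (2,1), (2,3), (3,3) — 8 in total.

8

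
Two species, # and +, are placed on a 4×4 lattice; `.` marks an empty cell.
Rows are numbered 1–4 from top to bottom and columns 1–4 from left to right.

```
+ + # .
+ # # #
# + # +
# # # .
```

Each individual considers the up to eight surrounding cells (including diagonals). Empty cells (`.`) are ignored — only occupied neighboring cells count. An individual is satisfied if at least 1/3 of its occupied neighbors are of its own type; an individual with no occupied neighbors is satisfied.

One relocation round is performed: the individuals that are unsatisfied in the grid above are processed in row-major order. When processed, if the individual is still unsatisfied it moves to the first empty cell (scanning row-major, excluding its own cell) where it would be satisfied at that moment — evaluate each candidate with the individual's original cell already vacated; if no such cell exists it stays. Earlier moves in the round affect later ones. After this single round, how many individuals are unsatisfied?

Initially unsatisfied (in order): (3,2), (3,4).
  (3,2) → (4,4).
  (3,4): no empty cell satisfies it; stays.
Resulting grid:
+ + # .
+ # # #
# . # +
# # # +
Unsatisfied now: (3,4).

1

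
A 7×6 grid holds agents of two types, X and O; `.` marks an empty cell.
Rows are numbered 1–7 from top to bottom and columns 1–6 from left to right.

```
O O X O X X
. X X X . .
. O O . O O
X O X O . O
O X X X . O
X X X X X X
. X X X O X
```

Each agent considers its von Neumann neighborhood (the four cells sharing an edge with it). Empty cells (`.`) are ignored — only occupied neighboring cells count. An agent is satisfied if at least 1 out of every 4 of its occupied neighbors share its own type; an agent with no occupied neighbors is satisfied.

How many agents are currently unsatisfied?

Row 1: (1,1)O 1/1 satisfied · (1,2)O 1/3 satisfied · (1,3)X 1/3 satisfied · (1,4)O 0/3 not · (1,5)X 1/2 satisfied · (1,6)X 1/1 satisfied
Row 2: (2,2)X 1/3 satisfied · (2,3)X 3/4 satisfied · (2,4)X 1/2 satisfied
Row 3: (3,2)O 2/3 satisfied · (3,3)O 1/3 satisfied · (3,5)O 1/1 satisfied · (3,6)O 2/2 satisfied
Row 4: (4,1)X 0/2 not · (4,2)O 1/4 satisfied · (4,3)X 1/4 satisfied · (4,4)O 0/2 not · (4,6)O 2/2 satisfied
Row 5: (5,1)O 0/3 not · (5,2)X 2/4 satisfied · (5,3)X 4/4 satisfied · (5,4)X 2/3 satisfied · (5,6)O 1/2 satisfied
Row 6: (6,1)X 1/2 satisfied · (6,2)X 4/4 satisfied · (6,3)X 4/4 satisfied · (6,4)X 4/4 satisfied · (6,5)X 2/3 satisfied · (6,6)X 2/3 satisfied
Row 7: (7,2)X 2/2 satisfied · (7,3)X 3/3 satisfied · (7,4)X 2/3 satisfied · (7,5)O 0/3 not · (7,6)X 1/2 satisfied
Unsatisfied: (1,4), (4,1), (4,4), (5,1), (7,5) — 5 in total.

5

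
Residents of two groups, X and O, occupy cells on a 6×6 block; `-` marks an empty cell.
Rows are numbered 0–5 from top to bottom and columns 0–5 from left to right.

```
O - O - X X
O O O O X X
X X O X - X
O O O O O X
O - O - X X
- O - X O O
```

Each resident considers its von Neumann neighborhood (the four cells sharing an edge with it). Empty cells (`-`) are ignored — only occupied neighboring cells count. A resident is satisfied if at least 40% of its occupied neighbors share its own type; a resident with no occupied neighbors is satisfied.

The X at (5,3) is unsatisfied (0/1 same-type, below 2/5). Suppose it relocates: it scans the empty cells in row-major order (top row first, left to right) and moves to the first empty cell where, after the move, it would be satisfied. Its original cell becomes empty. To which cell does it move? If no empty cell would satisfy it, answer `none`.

Vacating (5,3). Empty cells in order:
  (0,1): 0/3 same-type → still unsatisfied.
  (0,3): 1/3 same-type → still unsatisfied.
  (2,4): 3/4 same-type → satisfied — stop here.

(2,4)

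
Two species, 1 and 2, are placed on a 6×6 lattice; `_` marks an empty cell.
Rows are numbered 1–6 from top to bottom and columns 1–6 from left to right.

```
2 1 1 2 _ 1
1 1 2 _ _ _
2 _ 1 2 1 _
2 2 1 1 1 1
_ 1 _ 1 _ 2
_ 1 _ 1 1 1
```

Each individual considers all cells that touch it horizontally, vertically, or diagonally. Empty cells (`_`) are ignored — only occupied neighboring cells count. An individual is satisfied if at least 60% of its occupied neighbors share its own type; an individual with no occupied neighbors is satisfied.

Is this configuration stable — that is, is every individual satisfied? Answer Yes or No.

No

Row 1: (1,1)2 0/3 ✗ · (1,2)1 3/5 ✓ · (1,3)1 2/4 ✗ · (1,4)2 1/2 ✗ · (1,6)1 0/0 ✓
Row 2: (2,1)1 2/4 ✗ · (2,2)1 4/7 ✗ · (2,3)2 2/6 ✗
Row 3: (3,1)2 2/4 ✗ · (3,3)1 3/6 ✗ · (3,4)2 1/6 ✗ · (3,5)1 3/4 ✓
Row 4: (4,1)2 2/3 ✓ · (4,2)2 2/5 ✗ · (4,3)1 4/6 ✓ · (4,4)1 5/6 ✓ · (4,5)1 4/6 ✓ · (4,6)1 2/3 ✓
Row 5: (5,2)1 2/4 ✗ · (5,4)1 5/5 ✓ · (5,6)2 0/4 ✗
Row 6: (6,2)1 1/1 ✓ · (6,4)1 2/2 ✓ · (6,5)1 3/4 ✓ · (6,6)1 1/2 ✗
For instance (1,1) has only 0/3 same-type neighbors, below 3/5.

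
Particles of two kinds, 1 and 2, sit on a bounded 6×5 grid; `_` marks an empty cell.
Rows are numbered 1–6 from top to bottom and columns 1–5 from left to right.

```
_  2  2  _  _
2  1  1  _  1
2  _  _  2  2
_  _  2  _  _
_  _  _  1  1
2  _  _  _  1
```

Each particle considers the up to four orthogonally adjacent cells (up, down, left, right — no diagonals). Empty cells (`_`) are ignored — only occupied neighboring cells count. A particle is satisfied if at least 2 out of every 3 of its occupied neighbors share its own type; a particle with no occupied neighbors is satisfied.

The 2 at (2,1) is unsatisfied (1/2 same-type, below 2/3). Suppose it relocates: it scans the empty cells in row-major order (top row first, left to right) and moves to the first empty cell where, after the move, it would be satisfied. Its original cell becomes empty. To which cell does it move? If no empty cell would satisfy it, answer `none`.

Vacating (2,1). Empty cells in order:
  (1,1): 1/1 same-type → satisfied — stop here.

(1,1)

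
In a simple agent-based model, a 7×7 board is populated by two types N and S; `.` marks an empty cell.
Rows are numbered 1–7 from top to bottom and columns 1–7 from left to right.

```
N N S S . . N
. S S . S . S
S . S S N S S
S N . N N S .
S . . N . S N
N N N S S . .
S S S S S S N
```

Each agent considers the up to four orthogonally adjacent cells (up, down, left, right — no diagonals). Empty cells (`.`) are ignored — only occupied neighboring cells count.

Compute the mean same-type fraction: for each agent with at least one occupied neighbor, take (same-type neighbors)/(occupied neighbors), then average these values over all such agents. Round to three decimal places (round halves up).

Row 1: (1,1)N 1/1 · (1,2)N 1/3 · (1,3)S 2/3 · (1,4)S 1/1 · (1,7)N 0/1
Row 2: (2,2)S 1/2 · (2,3)S 3/3 · (2,5)S 0/1 · (2,7)S 1/2
Row 3: (3,1)S 1/1 · (3,3)S 2/2 · (3,4)S 1/3 · (3,5)N 1/4 · (3,6)S 2/3 · (3,7)S 2/2
Row 4: (4,1)S 2/3 · (4,2)N 0/1 · (4,4)N 2/3 · (4,5)N 2/3 · (4,6)S 2/3
Row 5: (5,1)S 1/2 · (5,4)N 1/2 · (5,6)S 1/2 · (5,7)N 0/1
Row 6: (6,1)N 1/3 · (6,2)N 2/3 · (6,3)N 1/3 · (6,4)S 2/4 · (6,5)S 2/2
Row 7: (7,1)S 1/2 · (7,2)S 2/3 · (7,3)S 2/3 · (7,4)S 3/3 · (7,5)S 3/3 · (7,6)S 1/2 · (7,7)N 0/1
Sum over 36 agents: 1/1 + 1/3 + 2/3 + 1/1 + 0/1 + 1/2 + 3/3 + 0/1 + 1/2 + 1/1 + 2/2 + 1/3 + 1/4 + 2/3 + 2/2 + 2/3 + 0/1 + 2/3 + 2/3 + 2/3 + 1/2 + 1/2 + 1/2 + 0/1 + 1/3 + 2/3 + 1/3 + 2/4 + 2/2 + 1/2 + 2/3 + 2/3 + 3/3 + 3/3 + 1/2 + 0/1 = 247/12; mean = 247/12 ÷ 36 = 247/432 = 0.571759… → 0.572.

0.572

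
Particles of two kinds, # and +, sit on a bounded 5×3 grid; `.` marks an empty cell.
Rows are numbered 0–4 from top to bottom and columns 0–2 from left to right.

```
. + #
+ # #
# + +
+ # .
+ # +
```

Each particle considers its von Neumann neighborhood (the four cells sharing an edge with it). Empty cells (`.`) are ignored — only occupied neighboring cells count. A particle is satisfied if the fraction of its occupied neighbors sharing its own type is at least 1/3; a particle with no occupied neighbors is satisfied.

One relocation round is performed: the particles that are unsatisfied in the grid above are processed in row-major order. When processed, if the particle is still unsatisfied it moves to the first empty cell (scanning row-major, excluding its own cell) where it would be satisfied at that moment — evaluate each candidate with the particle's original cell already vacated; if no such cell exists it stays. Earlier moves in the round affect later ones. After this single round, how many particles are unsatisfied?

0

Initially unsatisfied (in order): (0,1), (1,0), (1,1), (2,0), (2,1), (4,2).
  (0,1) → (0,0).
  (1,0): now satisfied by earlier moves; stays.
  (1,1): now satisfied by earlier moves; stays.
  (2,0) → (0,1).
  (2,1): now satisfied by earlier moves; stays.
  (4,2) → (2,0).
Resulting grid:
+ # #
+ # #
+ + +
+ # .
+ # .
All satisfied now.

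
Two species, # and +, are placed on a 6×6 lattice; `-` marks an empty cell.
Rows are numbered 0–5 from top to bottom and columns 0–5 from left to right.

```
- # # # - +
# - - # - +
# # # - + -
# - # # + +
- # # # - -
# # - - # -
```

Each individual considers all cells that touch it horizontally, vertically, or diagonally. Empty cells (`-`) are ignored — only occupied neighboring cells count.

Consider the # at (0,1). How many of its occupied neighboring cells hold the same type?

2

Occupied neighbors of (0,1): (0,2)=#, (1,0)=#.
Same type (#): 2 of 2.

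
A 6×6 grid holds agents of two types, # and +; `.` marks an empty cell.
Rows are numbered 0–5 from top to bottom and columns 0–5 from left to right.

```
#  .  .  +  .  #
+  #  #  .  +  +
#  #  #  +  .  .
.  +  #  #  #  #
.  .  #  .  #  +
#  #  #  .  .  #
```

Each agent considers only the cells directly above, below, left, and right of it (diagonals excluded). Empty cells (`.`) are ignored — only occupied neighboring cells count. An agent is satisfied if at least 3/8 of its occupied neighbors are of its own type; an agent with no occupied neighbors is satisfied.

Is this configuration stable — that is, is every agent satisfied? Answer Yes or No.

Row 0: (0,0)# 0/1 unhappy · (0,3)+ 0/0 ok · (0,5)# 0/1 unhappy
Row 1: (1,0)+ 0/3 unhappy · (1,1)# 2/3 ok · (1,2)# 2/2 ok · (1,4)+ 1/1 ok · (1,5)+ 1/2 ok
Row 2: (2,0)# 1/2 ok · (2,1)# 3/4 ok · (2,2)# 3/4 ok · (2,3)+ 0/2 unhappy
Row 3: (3,1)+ 0/2 unhappy · (3,2)# 3/4 ok · (3,3)# 2/3 ok · (3,4)# 3/3 ok · (3,5)# 1/2 ok
Row 4: (4,2)# 2/2 ok · (4,4)# 1/2 ok · (4,5)+ 0/3 unhappy
Row 5: (5,0)# 1/1 ok · (5,1)# 2/2 ok · (5,2)# 2/2 ok · (5,5)# 0/1 unhappy
For instance (0,0) has only 0/1 same-type neighbors, below 3/8.

No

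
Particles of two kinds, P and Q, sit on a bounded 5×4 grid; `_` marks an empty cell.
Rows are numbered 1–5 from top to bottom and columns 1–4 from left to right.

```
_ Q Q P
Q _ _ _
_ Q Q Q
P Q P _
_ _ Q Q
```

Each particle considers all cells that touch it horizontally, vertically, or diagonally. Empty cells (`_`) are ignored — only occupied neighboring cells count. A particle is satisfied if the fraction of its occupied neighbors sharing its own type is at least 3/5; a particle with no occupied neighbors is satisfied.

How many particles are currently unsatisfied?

(1,2)Q 2/2 ✓
(1,3)Q 1/2 ✗
(1,4)P 0/1 ✗
(2,1)Q 2/2 ✓
(3,2)Q 3/5 ✓
(3,3)Q 3/4 ✓
(3,4)Q 1/2 ✗
(4,1)P 0/2 ✗
(4,2)Q 3/5 ✓
(4,3)P 0/6 ✗
(5,3)Q 2/3 ✓
(5,4)Q 1/2 ✗
Unsatisfied: (1,3), (1,4), (3,4), (4,1), (4,3), (5,4) — 6 in total.

6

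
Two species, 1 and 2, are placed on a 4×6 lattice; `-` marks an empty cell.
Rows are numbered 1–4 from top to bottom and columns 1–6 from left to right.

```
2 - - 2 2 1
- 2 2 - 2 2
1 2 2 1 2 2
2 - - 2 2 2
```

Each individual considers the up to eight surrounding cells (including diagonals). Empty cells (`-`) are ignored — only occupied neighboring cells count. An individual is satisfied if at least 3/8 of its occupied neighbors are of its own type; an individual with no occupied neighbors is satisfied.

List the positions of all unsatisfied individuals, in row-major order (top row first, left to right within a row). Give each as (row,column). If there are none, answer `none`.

Row 1: (1,1)2 1/1 satisfied · (1,4)2 3/3 satisfied · (1,5)2 3/4 satisfied · (1,6)1 0/3 not
Row 2: (2,2)2 4/5 satisfied · (2,3)2 4/5 satisfied · (2,5)2 5/7 satisfied · (2,6)2 4/5 satisfied
Row 3: (3,1)1 0/3 not · (3,2)2 4/5 satisfied · (3,3)2 4/5 satisfied · (3,4)1 0/6 not · (3,5)2 6/7 satisfied · (3,6)2 5/5 satisfied
Row 4: (4,1)2 1/2 satisfied · (4,4)2 3/4 satisfied · (4,5)2 4/5 satisfied · (4,6)2 3/3 satisfied

(1,6), (3,1), (3,4)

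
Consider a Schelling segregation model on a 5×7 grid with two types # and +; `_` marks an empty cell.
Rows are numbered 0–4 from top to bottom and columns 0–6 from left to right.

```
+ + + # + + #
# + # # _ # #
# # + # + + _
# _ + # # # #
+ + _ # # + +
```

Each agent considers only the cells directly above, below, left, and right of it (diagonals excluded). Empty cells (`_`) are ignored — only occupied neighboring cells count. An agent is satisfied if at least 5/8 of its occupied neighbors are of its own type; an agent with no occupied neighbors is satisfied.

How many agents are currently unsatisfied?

Row 0: (0,0)+ 1/2 unhappy · (0,1)+ 3/3 ok · (0,2)+ 1/3 unhappy · (0,3)# 1/3 unhappy · (0,4)+ 1/2 unhappy · (0,5)+ 1/3 unhappy · (0,6)# 1/2 unhappy
Row 1: (1,0)# 1/3 unhappy · (1,1)+ 1/4 unhappy · (1,2)# 1/4 unhappy · (1,3)# 3/3 ok · (1,5)# 1/3 unhappy · (1,6)# 2/2 ok
Row 2: (2,0)# 3/3 ok · (2,1)# 1/3 unhappy · (2,2)+ 1/4 unhappy · (2,3)# 2/4 unhappy · (2,4)+ 1/3 unhappy · (2,5)+ 1/3 unhappy
Row 3: (3,0)# 1/2 unhappy · (3,2)+ 1/2 unhappy · (3,3)# 3/4 ok · (3,4)# 3/4 ok · (3,5)# 2/4 unhappy · (3,6)# 1/2 unhappy
Row 4: (4,0)+ 1/2 unhappy · (4,1)+ 1/1 ok · (4,3)# 2/2 ok · (4,4)# 2/3 ok · (4,5)+ 1/3 unhappy · (4,6)+ 1/2 unhappy
Unsatisfied: (0,0), (0,2), (0,3), (0,4), (0,5), (0,6), (1,0), (1,1), (1,2), (1,5), (2,1), (2,2), (2,3), (2,4), (2,5), (3,0), (3,2), (3,5), (3,6), (4,0), (4,5), (4,6) — 22 in total.

22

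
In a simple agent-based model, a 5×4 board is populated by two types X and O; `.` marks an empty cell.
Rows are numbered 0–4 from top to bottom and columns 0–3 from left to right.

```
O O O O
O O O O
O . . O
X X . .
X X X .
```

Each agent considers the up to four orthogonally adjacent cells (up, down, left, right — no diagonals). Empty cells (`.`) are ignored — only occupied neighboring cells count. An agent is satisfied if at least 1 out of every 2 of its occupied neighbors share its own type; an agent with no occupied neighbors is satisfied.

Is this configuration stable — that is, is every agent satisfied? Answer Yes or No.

Row 0: (0,0)O 2/2 satisfied · (0,1)O 3/3 satisfied · (0,2)O 3/3 satisfied · (0,3)O 2/2 satisfied
Row 1: (1,0)O 3/3 satisfied · (1,1)O 3/3 satisfied · (1,2)O 3/3 satisfied · (1,3)O 3/3 satisfied
Row 2: (2,0)O 1/2 satisfied · (2,3)O 1/1 satisfied
Row 3: (3,0)X 2/3 satisfied · (3,1)X 2/2 satisfied
Row 4: (4,0)X 2/2 satisfied · (4,1)X 3/3 satisfied · (4,2)X 1/1 satisfied
All meet the threshold, so the configuration is stable.

Yes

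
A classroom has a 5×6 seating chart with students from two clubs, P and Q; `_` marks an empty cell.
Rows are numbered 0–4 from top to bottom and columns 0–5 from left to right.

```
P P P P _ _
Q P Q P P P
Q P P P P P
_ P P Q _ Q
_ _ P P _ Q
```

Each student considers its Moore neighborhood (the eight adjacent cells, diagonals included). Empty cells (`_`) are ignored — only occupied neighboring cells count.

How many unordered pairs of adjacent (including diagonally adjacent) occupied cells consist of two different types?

23

Scan each occupied cell's neighbors to the right and below (and the two forward diagonals) so each pair is counted once.
From row 0: 5 unlike of 14 pairs (running 5/14).
From row 1: 8 unlike of 21 pairs (running 13/35).
From row 2: 7 unlike of 16 pairs (running 20/51).
From row 3: 3 unlike of 8 pairs (running 23/59).
From row 4: 0 unlike of 1 pairs (running 23/60).
Total adjacent occupied pairs: 60; unlike-type pairs: 23.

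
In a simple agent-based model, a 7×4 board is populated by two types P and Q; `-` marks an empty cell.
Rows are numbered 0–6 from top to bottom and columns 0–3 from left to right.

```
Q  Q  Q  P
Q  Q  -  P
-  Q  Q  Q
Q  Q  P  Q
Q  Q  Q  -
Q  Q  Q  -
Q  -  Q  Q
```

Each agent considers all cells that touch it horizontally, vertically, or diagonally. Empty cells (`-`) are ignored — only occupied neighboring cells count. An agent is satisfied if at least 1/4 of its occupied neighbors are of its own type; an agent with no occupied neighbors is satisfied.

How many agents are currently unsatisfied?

1

Row 0: (0,0)Q 3/3 ✓ · (0,1)Q 4/4 ✓ · (0,2)Q 2/4 ✓ · (0,3)P 1/2 ✓
Row 1: (1,0)Q 4/4 ✓ · (1,1)Q 6/6 ✓ · (1,3)P 1/4 ✓
Row 2: (2,1)Q 5/6 ✓ · (2,2)Q 5/7 ✓ · (2,3)Q 2/4 ✓
Row 3: (3,0)Q 4/4 ✓ · (3,1)Q 6/7 ✓ · (3,2)P 0/7 ✗ · (3,3)Q 3/4 ✓
Row 4: (4,0)Q 5/5 ✓ · (4,1)Q 7/8 ✓ · (4,2)Q 5/6 ✓
Row 5: (5,0)Q 4/4 ✓ · (5,1)Q 7/7 ✓ · (5,2)Q 5/5 ✓
Row 6: (6,0)Q 2/2 ✓ · (6,2)Q 3/3 ✓ · (6,3)Q 2/2 ✓
Unsatisfied: (3,2) — 1 in total.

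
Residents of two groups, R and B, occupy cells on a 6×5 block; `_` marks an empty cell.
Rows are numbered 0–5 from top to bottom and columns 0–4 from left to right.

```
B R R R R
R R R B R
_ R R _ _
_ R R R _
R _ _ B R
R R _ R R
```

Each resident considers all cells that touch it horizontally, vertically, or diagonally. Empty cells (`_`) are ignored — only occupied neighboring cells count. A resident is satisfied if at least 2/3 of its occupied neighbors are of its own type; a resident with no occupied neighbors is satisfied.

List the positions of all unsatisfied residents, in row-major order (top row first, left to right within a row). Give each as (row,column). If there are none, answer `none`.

Row 0: (0,0)B 0/3 ✗ · (0,1)R 4/5 ✓ · (0,2)R 4/5 ✓ · (0,3)R 4/5 ✓ · (0,4)R 2/3 ✓
Row 1: (1,0)R 3/4 ✓ · (1,1)R 6/7 ✓ · (1,2)R 6/7 ✓ · (1,3)B 0/6 ✗ · (1,4)R 2/3 ✓
Row 2: (2,1)R 6/6 ✓ · (2,2)R 6/7 ✓
Row 3: (3,1)R 4/4 ✓ · (3,2)R 4/5 ✓ · (3,3)R 3/4 ✓
Row 4: (4,0)R 3/3 ✓ · (4,3)B 0/5 ✗ · (4,4)R 3/4 ✓
Row 5: (5,0)R 2/2 ✓ · (5,1)R 2/2 ✓ · (5,3)R 2/3 ✓ · (5,4)R 2/3 ✓

(0,0), (1,3), (4,3)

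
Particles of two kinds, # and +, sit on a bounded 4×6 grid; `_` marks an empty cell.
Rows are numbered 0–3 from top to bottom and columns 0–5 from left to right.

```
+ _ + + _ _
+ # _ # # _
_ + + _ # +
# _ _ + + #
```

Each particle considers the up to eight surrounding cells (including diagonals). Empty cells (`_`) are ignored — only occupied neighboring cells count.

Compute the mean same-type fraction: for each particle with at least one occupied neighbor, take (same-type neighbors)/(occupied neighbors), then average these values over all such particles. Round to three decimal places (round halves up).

0.399

(0,0)+ 1/2
(0,2)+ 1/3
(0,3)+ 1/3
(1,0)+ 2/3
(1,1)# 0/5
(1,3)# 2/5
(1,4)# 2/4
(2,1)+ 2/4
(2,2)+ 2/4
(2,4)# 3/6
(2,5)+ 1/4
(3,0)# 0/1
(3,3)+ 2/3
(3,4)+ 2/4
(3,5)# 1/3
Sum over 15 particles: 1/2 + 1/3 + 1/3 + 2/3 + 0/5 + 2/5 + 2/4 + 2/4 + 2/4 + 3/6 + 1/4 + 0/1 + 2/3 + 2/4 + 1/3 = 359/60; mean = 359/60 ÷ 15 = 359/900 = 0.398888… → 0.399.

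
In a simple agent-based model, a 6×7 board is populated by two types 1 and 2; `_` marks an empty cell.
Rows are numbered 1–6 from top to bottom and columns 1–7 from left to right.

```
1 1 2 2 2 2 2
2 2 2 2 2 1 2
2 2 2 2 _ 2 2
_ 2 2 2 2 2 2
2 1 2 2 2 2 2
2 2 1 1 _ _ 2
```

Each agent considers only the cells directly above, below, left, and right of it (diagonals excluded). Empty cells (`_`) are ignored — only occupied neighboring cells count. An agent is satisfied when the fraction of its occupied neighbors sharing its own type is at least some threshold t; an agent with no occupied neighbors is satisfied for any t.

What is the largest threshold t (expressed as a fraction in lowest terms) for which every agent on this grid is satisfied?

(1,1)1 1/2
(1,2)1 1/3
(1,3)2 2/3
(1,4)2 3/3
(1,5)2 3/3
(1,6)2 2/3
(1,7)2 2/2
(2,1)2 2/3
(2,2)2 3/4
(2,3)2 4/4
(2,4)2 4/4
(2,5)2 2/3
(2,6)1 0/4
(2,7)2 2/3
(3,1)2 2/2
(3,2)2 4/4
(3,3)2 4/4
(3,4)2 3/3
(3,6)2 2/3
(3,7)2 3/3
(4,2)2 2/3
(4,3)2 4/4
(4,4)2 4/4
(4,5)2 3/3
(4,6)2 4/4
(4,7)2 3/3
(5,1)2 1/2
(5,2)1 0/4
(5,3)2 2/4
(5,4)2 3/4
(5,5)2 3/3
(5,6)2 3/3
(5,7)2 3/3
(6,1)2 2/2
(6,2)2 1/3
(6,3)1 1/3
(6,4)1 1/2
(6,7)2 1/1
The smallest same-type fraction is 0/4 at (2,6), which reduces to 0/1. Any threshold above that leaves this agent unsatisfied.

0/1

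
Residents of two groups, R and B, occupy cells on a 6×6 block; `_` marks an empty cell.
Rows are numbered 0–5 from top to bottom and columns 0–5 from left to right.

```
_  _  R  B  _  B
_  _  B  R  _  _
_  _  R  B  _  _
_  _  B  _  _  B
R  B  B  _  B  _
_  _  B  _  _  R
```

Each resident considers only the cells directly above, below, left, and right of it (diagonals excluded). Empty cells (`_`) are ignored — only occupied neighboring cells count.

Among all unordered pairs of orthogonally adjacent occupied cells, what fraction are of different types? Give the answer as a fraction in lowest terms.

3/4

Scan each occupied cell's neighbors to the right and below so each pair is counted once.
Row 0: R(0,2)–B(0,3)≠ R(0,2)–B(1,2)≠ B(0,3)–R(1,3)≠  → 3/3 unlike.
Row 1: B(1,2)–R(1,3)≠ B(1,2)–R(2,2)≠ R(1,3)–B(2,3)≠  → 3/3 unlike.
Row 2: R(2,2)–B(2,3)≠ R(2,2)–B(3,2)≠  → 2/2 unlike.
Row 3: B(3,2)–B(4,2)=  → 0/1 unlike.
Row 4: R(4,0)–B(4,1)≠ B(4,1)–B(4,2)= B(4,2)–B(5,2)=  → 1/3 unlike.
Total adjacent occupied pairs: 12; unlike-type pairs: 9.
9/12 reduces to 3/4.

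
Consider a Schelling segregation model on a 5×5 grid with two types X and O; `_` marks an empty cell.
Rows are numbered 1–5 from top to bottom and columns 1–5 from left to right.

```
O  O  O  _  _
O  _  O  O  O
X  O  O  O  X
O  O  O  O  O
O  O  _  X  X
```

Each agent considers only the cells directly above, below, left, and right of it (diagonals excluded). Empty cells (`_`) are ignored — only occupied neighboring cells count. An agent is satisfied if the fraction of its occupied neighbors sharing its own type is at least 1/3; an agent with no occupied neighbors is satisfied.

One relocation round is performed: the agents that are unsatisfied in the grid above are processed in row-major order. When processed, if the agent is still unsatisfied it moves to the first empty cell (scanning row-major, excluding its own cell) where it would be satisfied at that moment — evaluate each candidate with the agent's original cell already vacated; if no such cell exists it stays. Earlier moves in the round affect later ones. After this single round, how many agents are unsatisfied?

1

Initially unsatisfied (in order): (3,1), (3,5).
  (3,1) → (5,3).
  (3,5): no empty cell satisfies it; stays.
Resulting grid:
O O O _ _
O _ O O O
_ O O O X
O O O O O
O O X X X
Unsatisfied now: (3,5).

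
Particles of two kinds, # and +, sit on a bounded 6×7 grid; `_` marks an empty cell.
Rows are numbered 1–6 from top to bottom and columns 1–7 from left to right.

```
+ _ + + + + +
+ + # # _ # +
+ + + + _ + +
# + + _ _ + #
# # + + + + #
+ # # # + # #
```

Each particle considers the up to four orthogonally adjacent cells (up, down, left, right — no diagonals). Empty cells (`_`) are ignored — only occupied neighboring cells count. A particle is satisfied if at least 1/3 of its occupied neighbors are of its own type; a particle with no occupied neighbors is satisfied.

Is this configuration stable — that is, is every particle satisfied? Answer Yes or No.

(1,1)+ 1/1 ok
(1,3)+ 1/2 ok
(1,4)+ 2/3 ok
(1,5)+ 2/2 ok
(1,6)+ 2/3 ok
(1,7)+ 2/2 ok
(2,1)+ 3/3 ok
(2,2)+ 2/3 ok
(2,3)# 1/4 unhappy
(2,4)# 1/3 ok
(2,6)# 0/3 unhappy
(2,7)+ 2/3 ok
(3,1)+ 2/3 ok
(3,2)+ 4/4 ok
(3,3)+ 3/4 ok
(3,4)+ 1/2 ok
(3,6)+ 2/3 ok
(3,7)+ 2/3 ok
(4,1)# 1/3 ok
(4,2)+ 2/4 ok
(4,3)+ 3/3 ok
(4,6)+ 2/3 ok
(4,7)# 1/3 ok
(5,1)# 2/3 ok
(5,2)# 2/4 ok
(5,3)+ 2/4 ok
(5,4)+ 2/3 ok
(5,5)+ 3/3 ok
(5,6)+ 2/4 ok
(5,7)# 2/3 ok
(6,1)+ 0/2 unhappy
(6,2)# 2/3 ok
(6,3)# 2/3 ok
(6,4)# 1/3 ok
(6,5)+ 1/3 ok
(6,6)# 1/3 ok
(6,7)# 2/2 ok
For instance (2,3) has only 1/4 same-type neighbors, below 1/3.

No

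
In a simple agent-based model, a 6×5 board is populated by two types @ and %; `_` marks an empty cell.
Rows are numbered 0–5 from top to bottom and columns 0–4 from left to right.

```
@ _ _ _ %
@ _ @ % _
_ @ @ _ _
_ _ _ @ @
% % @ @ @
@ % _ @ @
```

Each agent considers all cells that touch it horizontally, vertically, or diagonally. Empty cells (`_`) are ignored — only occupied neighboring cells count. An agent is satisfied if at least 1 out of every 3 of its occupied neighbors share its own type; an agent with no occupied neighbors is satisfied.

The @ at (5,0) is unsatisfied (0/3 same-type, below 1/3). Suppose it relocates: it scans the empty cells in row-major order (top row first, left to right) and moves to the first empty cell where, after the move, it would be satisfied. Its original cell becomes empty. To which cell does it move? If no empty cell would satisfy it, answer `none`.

(0,1)

Vacating (5,0). Empty cells in order:
  (0,1): 3/3 same-type → satisfied — stop here.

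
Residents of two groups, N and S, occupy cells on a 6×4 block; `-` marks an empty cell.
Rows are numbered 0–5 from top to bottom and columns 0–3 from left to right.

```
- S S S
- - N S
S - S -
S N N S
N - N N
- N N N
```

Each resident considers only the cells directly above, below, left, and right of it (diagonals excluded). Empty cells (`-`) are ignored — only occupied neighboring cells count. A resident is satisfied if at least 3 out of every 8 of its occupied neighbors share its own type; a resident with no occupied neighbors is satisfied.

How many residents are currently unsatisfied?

(0,1)S 1/1 ok
(0,2)S 2/3 ok
(0,3)S 2/2 ok
(1,2)N 0/3 unhappy
(1,3)S 1/2 ok
(2,0)S 1/1 ok
(2,2)S 0/2 unhappy
(3,0)S 1/3 unhappy
(3,1)N 1/2 ok
(3,2)N 2/4 ok
(3,3)S 0/2 unhappy
(4,0)N 0/1 unhappy
(4,2)N 3/3 ok
(4,3)N 2/3 ok
(5,1)N 1/1 ok
(5,2)N 3/3 ok
(5,3)N 2/2 ok
Unsatisfied: (1,2), (2,2), (3,0), (3,3), (4,0) — 5 in total.

5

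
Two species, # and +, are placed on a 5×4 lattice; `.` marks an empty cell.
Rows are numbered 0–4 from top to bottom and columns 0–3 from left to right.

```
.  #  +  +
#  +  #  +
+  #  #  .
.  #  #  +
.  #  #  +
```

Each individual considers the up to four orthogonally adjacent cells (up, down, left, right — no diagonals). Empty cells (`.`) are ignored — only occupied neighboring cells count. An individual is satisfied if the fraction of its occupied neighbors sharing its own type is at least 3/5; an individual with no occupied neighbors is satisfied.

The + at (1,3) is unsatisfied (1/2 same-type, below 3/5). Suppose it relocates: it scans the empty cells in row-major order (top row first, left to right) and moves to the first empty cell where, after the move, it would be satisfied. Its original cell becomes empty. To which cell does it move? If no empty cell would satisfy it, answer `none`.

none

Vacating (1,3). Empty cells in order:
  (0,0): 0/2 same-type → still unsatisfied.
  (2,3): 1/2 same-type → still unsatisfied.
  (3,0): 1/2 same-type → still unsatisfied.
  (4,0): 0/1 same-type → still unsatisfied.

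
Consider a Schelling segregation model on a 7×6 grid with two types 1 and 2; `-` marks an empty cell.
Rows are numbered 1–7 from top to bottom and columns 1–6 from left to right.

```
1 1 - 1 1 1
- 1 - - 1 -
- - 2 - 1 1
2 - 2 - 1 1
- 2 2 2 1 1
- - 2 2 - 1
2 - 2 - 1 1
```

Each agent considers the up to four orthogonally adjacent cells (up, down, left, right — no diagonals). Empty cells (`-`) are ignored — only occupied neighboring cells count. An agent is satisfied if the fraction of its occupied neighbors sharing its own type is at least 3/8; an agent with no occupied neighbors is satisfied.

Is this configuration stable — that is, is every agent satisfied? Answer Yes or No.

(1,1)1 1/1 ok
(1,2)1 2/2 ok
(1,4)1 1/1 ok
(1,5)1 3/3 ok
(1,6)1 1/1 ok
(2,2)1 1/1 ok
(2,5)1 2/2 ok
(3,3)2 1/1 ok
(3,5)1 3/3 ok
(3,6)1 2/2 ok
(4,1)2 0/0 ok
(4,3)2 2/2 ok
(4,5)1 3/3 ok
(4,6)1 3/3 ok
(5,2)2 1/1 ok
(5,3)2 4/4 ok
(5,4)2 2/3 ok
(5,5)1 2/3 ok
(5,6)1 3/3 ok
(6,3)2 3/3 ok
(6,4)2 2/2 ok
(6,6)1 2/2 ok
(7,1)2 0/0 ok
(7,3)2 1/1 ok
(7,5)1 1/1 ok
(7,6)1 2/2 ok
All meet the threshold, so the configuration is stable.

Yes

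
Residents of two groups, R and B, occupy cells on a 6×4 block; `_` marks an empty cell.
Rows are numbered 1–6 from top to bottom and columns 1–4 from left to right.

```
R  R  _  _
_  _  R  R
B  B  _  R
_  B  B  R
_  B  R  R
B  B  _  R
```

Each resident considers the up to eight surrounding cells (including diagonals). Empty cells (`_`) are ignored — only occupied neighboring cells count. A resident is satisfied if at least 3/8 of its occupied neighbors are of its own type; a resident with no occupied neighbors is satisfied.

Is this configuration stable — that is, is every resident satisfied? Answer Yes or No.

(1,1)R 1/1 ok
(1,2)R 2/2 ok
(2,3)R 3/4 ok
(2,4)R 2/2 ok
(3,1)B 2/2 ok
(3,2)B 3/4 ok
(3,4)R 3/4 ok
(4,2)B 4/5 ok
(4,3)B 3/7 ok
(4,4)R 3/4 ok
(5,2)B 4/5 ok
(5,3)R 3/7 ok
(5,4)R 3/4 ok
(6,1)B 2/2 ok
(6,2)B 2/3 ok
(6,4)R 2/2 ok
All meet the threshold, so the configuration is stable.

Yes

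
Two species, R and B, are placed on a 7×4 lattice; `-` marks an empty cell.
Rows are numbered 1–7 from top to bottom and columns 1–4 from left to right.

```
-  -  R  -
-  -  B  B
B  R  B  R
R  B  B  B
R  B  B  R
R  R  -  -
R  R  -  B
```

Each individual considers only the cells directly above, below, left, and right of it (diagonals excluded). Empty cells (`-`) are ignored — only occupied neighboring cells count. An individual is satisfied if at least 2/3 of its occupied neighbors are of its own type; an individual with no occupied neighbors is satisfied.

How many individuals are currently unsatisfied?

11

(1,3)R 0/1 not
(2,3)B 2/3 satisfied
(2,4)B 1/2 not
(3,1)B 0/2 not
(3,2)R 0/3 not
(3,3)B 2/4 not
(3,4)R 0/3 not
(4,1)R 1/3 not
(4,2)B 2/4 not
(4,3)B 4/4 satisfied
(4,4)B 1/3 not
(5,1)R 2/3 satisfied
(5,2)B 2/4 not
(5,3)B 2/3 satisfied
(5,4)R 0/2 not
(6,1)R 3/3 satisfied
(6,2)R 2/3 satisfied
(7,1)R 2/2 satisfied
(7,2)R 2/2 satisfied
(7,4)B 0/0 satisfied
Unsatisfied: (1,3), (2,4), (3,1), (3,2), (3,3), (3,4), (4,1), (4,2), (4,4), (5,2), (5,4) — 11 in total.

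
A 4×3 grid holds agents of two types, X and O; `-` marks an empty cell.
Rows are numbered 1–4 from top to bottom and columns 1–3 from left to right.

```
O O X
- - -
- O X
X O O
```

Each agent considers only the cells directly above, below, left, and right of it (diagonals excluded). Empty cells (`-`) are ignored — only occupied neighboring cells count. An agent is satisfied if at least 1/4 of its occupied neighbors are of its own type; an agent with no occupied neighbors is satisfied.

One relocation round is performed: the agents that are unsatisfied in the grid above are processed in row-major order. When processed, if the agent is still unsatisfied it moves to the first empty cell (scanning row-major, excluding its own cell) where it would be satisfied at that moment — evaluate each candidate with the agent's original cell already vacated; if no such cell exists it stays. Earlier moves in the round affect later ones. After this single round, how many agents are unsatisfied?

Initially unsatisfied (in order): (1,3), (3,3), (4,1).
  (1,3) → (2,3).
  (3,3): now satisfied by earlier moves; stays.
  (4,1) → (1,3).
Resulting grid:
O O X
- - X
- O X
- O O
All satisfied now.

0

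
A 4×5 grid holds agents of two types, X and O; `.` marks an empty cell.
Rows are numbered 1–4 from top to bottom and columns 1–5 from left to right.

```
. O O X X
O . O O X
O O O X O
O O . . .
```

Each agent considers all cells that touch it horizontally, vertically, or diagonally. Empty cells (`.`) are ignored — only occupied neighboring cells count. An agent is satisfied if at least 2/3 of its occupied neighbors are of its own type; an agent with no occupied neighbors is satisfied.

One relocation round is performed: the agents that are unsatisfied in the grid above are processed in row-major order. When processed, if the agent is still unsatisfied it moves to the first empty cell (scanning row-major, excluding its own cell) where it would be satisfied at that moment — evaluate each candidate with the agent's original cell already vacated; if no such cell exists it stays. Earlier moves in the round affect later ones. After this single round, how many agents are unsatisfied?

Initially unsatisfied (in order): (1,4), (2,4), (2,5), (3,4), (3,5).
  (1,4): no empty cell satisfies it; stays.
  (2,4) → (1,1).
  (2,5): now satisfied by earlier moves; stays.
  (3,4): no empty cell satisfies it; stays.
  (3,5) → (2,2).
Resulting grid:
O O O X X
O O O . X
O O O X .
O O . . .
Unsatisfied now: (1,4), (3,4).

2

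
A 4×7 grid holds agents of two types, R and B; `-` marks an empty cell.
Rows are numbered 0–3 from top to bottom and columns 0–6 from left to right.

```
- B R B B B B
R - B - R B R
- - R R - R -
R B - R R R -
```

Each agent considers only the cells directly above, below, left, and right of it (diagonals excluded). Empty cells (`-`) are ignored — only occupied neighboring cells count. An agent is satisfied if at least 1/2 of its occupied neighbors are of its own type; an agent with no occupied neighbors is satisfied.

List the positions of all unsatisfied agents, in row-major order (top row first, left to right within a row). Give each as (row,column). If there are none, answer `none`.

(0,1)B 0/1 ✗
(0,2)R 0/3 ✗
(0,3)B 1/2 ✓
(0,4)B 2/3 ✓
(0,5)B 3/3 ✓
(0,6)B 1/2 ✓
(1,0)R 0/0 ✓
(1,2)B 0/2 ✗
(1,4)R 0/2 ✗
(1,5)B 1/4 ✗
(1,6)R 0/2 ✗
(2,2)R 1/2 ✓
(2,3)R 2/2 ✓
(2,5)R 1/2 ✓
(3,0)R 0/1 ✗
(3,1)B 0/1 ✗
(3,3)R 2/2 ✓
(3,4)R 2/2 ✓
(3,5)R 2/2 ✓

(0,1), (0,2), (1,2), (1,4), (1,5), (1,6), (3,0), (3,1)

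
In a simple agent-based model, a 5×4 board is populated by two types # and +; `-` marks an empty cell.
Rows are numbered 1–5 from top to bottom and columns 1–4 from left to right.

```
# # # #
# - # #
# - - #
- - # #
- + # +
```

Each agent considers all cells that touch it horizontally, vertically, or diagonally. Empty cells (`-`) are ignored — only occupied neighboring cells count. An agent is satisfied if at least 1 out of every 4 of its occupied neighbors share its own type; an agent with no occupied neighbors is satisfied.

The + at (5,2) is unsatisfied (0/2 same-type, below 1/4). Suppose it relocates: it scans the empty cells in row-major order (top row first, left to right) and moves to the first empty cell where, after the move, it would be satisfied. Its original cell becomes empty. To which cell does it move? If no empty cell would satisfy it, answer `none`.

(5,1)

Vacating (5,2). Empty cells in order:
  (2,2): 0/6 same-type → still unsatisfied.
  (3,2): 0/4 same-type → still unsatisfied.
  (3,3): 0/5 same-type → still unsatisfied.
  (4,1): 0/1 same-type → still unsatisfied.
  (4,2): 0/3 same-type → still unsatisfied.
  (5,1): 0/0 same-type → satisfied — stop here.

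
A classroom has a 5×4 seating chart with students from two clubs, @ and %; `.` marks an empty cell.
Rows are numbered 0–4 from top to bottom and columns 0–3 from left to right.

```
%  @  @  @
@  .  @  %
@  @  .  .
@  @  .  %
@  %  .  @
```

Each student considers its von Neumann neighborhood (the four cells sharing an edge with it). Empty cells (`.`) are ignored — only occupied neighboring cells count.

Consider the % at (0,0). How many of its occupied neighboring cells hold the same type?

Occupied neighbors of (0,0): (1,0)=@, (0,1)=@.
Same type (%): 0 of 2.

0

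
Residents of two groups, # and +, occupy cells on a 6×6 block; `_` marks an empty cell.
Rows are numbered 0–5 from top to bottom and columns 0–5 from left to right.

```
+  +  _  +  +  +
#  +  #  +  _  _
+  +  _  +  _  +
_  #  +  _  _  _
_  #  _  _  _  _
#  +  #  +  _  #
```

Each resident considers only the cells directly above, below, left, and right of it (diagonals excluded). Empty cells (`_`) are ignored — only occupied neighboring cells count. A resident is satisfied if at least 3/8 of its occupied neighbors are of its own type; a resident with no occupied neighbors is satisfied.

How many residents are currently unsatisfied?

8

Row 0: (0,0)+ 1/2 ok · (0,1)+ 2/2 ok · (0,3)+ 2/2 ok · (0,4)+ 2/2 ok · (0,5)+ 1/1 ok
Row 1: (1,0)# 0/3 unhappy · (1,1)+ 2/4 ok · (1,2)# 0/2 unhappy · (1,3)+ 2/3 ok
Row 2: (2,0)+ 1/2 ok · (2,1)+ 2/3 ok · (2,3)+ 1/1 ok · (2,5)+ 0/0 ok
Row 3: (3,1)# 1/3 unhappy · (3,2)+ 0/1 unhappy
Row 4: (4,1)# 1/2 ok
Row 5: (5,0)# 0/1 unhappy · (5,1)+ 0/3 unhappy · (5,2)# 0/2 unhappy · (5,3)+ 0/1 unhappy · (5,5)# 0/0 ok
Unsatisfied: (1,0), (1,2), (3,1), (3,2), (5,0), (5,1), (5,2), (5,3) — 8 in total.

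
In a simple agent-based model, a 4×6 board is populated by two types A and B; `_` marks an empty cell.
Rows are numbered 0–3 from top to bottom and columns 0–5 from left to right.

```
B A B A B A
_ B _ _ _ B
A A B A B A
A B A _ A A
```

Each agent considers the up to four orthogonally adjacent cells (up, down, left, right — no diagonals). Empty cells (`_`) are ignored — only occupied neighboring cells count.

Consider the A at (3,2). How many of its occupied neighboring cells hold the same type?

Occupied neighbors of (3,2): (2,2)=B, (3,1)=B.
Same type (A): 0 of 2.

0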